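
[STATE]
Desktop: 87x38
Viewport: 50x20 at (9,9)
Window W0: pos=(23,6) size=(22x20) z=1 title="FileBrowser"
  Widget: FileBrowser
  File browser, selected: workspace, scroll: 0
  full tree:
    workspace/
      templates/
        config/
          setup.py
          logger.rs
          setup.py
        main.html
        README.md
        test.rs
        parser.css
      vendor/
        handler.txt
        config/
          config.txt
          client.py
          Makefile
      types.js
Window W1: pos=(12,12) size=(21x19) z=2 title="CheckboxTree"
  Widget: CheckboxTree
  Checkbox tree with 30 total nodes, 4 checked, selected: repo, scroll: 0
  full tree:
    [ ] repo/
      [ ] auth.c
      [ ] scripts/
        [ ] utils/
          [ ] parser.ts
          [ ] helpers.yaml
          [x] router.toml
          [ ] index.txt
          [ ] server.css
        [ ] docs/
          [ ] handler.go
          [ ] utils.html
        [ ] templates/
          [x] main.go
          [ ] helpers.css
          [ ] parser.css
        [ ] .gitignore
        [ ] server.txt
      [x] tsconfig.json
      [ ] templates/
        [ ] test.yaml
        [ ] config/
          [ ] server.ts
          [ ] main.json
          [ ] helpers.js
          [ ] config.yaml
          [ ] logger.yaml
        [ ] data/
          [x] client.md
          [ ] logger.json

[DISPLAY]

              ┃> [-] workspace/    ┃              
              ┃    [+] templates/  ┃              
              ┃    [+] vendor/     ┃              
   ┏━━━━━━━━━━━━━━━━━━━┓.js        ┃              
   ┃ CheckboxTree      ┃           ┃              
   ┠───────────────────┨           ┃              
   ┃>[-] repo/         ┃           ┃              
   ┃   [ ] auth.c      ┃           ┃              
   ┃   [-] scripts/    ┃           ┃              
   ┃     [-] utils/    ┃           ┃              
   ┃       [ ] parser.t┃           ┃              
   ┃       [ ] helpers.┃           ┃              
   ┃       [x] router.t┃           ┃              
   ┃       [ ] index.tx┃           ┃              
   ┃       [ ] server.c┃           ┃              
   ┃     [ ] docs/     ┃           ┃              
   ┃       [ ] handler.┃━━━━━━━━━━━┛              
   ┃       [ ] utils.ht┃                          
   ┃     [-] templates/┃                          
   ┃       [x] main.go ┃                          


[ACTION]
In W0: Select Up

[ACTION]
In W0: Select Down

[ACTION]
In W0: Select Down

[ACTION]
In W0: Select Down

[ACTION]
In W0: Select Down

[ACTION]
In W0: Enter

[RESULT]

              ┃  [-] workspace/    ┃              
              ┃    [+] templates/  ┃              
              ┃    [+] vendor/     ┃              
   ┏━━━━━━━━━━━━━━━━━━━┓.js        ┃              
   ┃ CheckboxTree      ┃           ┃              
   ┠───────────────────┨           ┃              
   ┃>[-] repo/         ┃           ┃              
   ┃   [ ] auth.c      ┃           ┃              
   ┃   [-] scripts/    ┃           ┃              
   ┃     [-] utils/    ┃           ┃              
   ┃       [ ] parser.t┃           ┃              
   ┃       [ ] helpers.┃           ┃              
   ┃       [x] router.t┃           ┃              
   ┃       [ ] index.tx┃           ┃              
   ┃       [ ] server.c┃           ┃              
   ┃     [ ] docs/     ┃           ┃              
   ┃       [ ] handler.┃━━━━━━━━━━━┛              
   ┃       [ ] utils.ht┃                          
   ┃     [-] templates/┃                          
   ┃       [x] main.go ┃                          


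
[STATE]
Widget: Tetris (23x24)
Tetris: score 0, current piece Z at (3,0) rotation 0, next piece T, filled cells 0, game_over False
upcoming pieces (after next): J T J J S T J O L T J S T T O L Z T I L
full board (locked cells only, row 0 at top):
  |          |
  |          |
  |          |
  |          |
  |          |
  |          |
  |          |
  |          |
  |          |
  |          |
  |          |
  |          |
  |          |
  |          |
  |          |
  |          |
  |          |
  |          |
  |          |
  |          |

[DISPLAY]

   ▓▓     │Next:       
    ▓▓    │ ▒          
          │▒▒▒         
          │            
          │            
          │            
          │Score:      
          │0           
          │            
          │            
          │            
          │            
          │            
          │            
          │            
          │            
          │            
          │            
          │            
          │            
          │            
          │            
          │            
          │            


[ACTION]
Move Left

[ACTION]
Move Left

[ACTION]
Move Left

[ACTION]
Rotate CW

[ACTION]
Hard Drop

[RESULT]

    ▒     │Next:       
   ▒▒▒    │█           
          │███         
          │            
          │            
          │            
          │Score:      
          │0           
          │            
          │            
          │            
          │            
          │            
          │            
          │            
          │            
          │            
 ▓        │            
▓▓        │            
▓         │            
          │            
          │            
          │            
          │            


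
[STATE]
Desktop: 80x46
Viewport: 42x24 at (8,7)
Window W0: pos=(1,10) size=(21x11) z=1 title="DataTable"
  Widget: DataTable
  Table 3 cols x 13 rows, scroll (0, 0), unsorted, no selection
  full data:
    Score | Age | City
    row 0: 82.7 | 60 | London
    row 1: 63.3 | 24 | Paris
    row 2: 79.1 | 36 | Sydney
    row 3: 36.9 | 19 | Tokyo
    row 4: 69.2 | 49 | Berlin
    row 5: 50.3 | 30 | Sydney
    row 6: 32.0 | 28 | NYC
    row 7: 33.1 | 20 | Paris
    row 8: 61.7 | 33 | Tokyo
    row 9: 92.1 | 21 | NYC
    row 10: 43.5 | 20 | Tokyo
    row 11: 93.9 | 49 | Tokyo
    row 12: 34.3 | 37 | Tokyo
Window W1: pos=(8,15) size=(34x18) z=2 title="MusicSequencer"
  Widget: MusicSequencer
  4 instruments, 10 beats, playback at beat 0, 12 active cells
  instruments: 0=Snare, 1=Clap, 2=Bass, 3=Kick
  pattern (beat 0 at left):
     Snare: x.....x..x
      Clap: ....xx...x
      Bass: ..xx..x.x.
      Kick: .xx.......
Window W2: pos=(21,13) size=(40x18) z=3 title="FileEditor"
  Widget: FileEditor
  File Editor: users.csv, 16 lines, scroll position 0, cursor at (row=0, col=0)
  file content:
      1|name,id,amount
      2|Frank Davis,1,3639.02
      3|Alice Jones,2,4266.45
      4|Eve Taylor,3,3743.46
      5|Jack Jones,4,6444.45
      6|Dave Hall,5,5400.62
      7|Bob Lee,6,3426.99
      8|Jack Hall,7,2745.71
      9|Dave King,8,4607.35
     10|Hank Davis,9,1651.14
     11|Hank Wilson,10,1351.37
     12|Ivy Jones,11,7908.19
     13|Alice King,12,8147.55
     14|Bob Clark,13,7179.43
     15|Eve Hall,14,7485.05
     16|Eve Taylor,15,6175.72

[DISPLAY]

                                          
                                          
                                          
━━━━━━━━━━━━━┓                            
able         ┃                            
─────────────┨                            
Age│City     ┏━━━━━━━━━━━━━━━━━━━━━━━━━━━━
───┼──────   ┃ FileEditor                 
┏━━━━━━━━━━━━┠────────────────────────────
┃ MusicSequen┃█ame,id,amount              
┠────────────┃Frank Davis,1,3639.02       
┃      ▼12345┃Alice Jones,2,4266.45       
┃ Snare█·····┃Eve Taylor,3,3743.46        
┃  Clap····██┃Jack Jones,4,6444.45        
┃  Bass··██··┃Dave Hall,5,5400.62         
┃  Kick·██···┃Bob Lee,6,3426.99           
┃            ┃Jack Hall,7,2745.71         
┃            ┃Dave King,8,4607.35         
┃            ┃Hank Davis,9,1651.14        
┃            ┃Hank Wilson,10,1351.37      
┃            ┃Ivy Jones,11,7908.19        
┃            ┃Alice King,12,8147.55       
┃            ┃Bob Clark,13,7179.43        
┃            ┗━━━━━━━━━━━━━━━━━━━━━━━━━━━━


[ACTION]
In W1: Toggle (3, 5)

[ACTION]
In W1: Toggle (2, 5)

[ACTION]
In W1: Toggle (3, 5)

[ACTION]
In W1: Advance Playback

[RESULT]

                                          
                                          
                                          
━━━━━━━━━━━━━┓                            
able         ┃                            
─────────────┨                            
Age│City     ┏━━━━━━━━━━━━━━━━━━━━━━━━━━━━
───┼──────   ┃ FileEditor                 
┏━━━━━━━━━━━━┠────────────────────────────
┃ MusicSequen┃█ame,id,amount              
┠────────────┃Frank Davis,1,3639.02       
┃      0▼2345┃Alice Jones,2,4266.45       
┃ Snare█·····┃Eve Taylor,3,3743.46        
┃  Clap····██┃Jack Jones,4,6444.45        
┃  Bass··██·█┃Dave Hall,5,5400.62         
┃  Kick·██···┃Bob Lee,6,3426.99           
┃            ┃Jack Hall,7,2745.71         
┃            ┃Dave King,8,4607.35         
┃            ┃Hank Davis,9,1651.14        
┃            ┃Hank Wilson,10,1351.37      
┃            ┃Ivy Jones,11,7908.19        
┃            ┃Alice King,12,8147.55       
┃            ┃Bob Clark,13,7179.43        
┃            ┗━━━━━━━━━━━━━━━━━━━━━━━━━━━━


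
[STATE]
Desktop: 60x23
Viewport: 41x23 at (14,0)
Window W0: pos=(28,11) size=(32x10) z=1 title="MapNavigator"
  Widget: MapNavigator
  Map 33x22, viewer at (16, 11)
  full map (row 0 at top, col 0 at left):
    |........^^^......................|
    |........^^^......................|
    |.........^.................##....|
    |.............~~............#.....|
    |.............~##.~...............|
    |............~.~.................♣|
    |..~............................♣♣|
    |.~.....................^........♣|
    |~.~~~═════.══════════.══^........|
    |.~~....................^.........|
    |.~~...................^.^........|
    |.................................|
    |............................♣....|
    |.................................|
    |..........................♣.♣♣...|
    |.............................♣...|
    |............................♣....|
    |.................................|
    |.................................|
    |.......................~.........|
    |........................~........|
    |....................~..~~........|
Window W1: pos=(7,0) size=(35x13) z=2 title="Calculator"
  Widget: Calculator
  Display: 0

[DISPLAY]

━━━━━━━━━━━━━━━━━━━━━━━━━━━┓             
lator                      ┃             
───────────────────────────┨             
                          0┃             
──┬───┬───┐                ┃             
8 │ 9 │ ÷ │                ┃             
──┼───┼───┤                ┃             
5 │ 6 │ × │                ┃             
──┼───┼───┤                ┃             
2 │ 3 │ - │                ┃             
──┼───┼───┤                ┃             
. │ = │ + │                ┃━━━━━━━━━━━━━
━━━━━━━━━━━━━━━━━━━━━━━━━━━┛             
              ┠──────────────────────────
              ┃.~~~═════.══════════.══^..
              ┃~~....................^...
              ┃~~...................^.^..
              ┃...............@..........
              ┃..........................
              ┃..........................
              ┗━━━━━━━━━━━━━━━━━━━━━━━━━━
                                         
                                         


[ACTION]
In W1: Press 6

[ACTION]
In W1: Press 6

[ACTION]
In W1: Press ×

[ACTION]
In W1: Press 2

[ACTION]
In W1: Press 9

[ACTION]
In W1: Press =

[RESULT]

━━━━━━━━━━━━━━━━━━━━━━━━━━━┓             
lator                      ┃             
───────────────────────────┨             
                       1914┃             
──┬───┬───┐                ┃             
8 │ 9 │ ÷ │                ┃             
──┼───┼───┤                ┃             
5 │ 6 │ × │                ┃             
──┼───┼───┤                ┃             
2 │ 3 │ - │                ┃             
──┼───┼───┤                ┃             
. │ = │ + │                ┃━━━━━━━━━━━━━
━━━━━━━━━━━━━━━━━━━━━━━━━━━┛             
              ┠──────────────────────────
              ┃.~~~═════.══════════.══^..
              ┃~~....................^...
              ┃~~...................^.^..
              ┃...............@..........
              ┃..........................
              ┃..........................
              ┗━━━━━━━━━━━━━━━━━━━━━━━━━━
                                         
                                         


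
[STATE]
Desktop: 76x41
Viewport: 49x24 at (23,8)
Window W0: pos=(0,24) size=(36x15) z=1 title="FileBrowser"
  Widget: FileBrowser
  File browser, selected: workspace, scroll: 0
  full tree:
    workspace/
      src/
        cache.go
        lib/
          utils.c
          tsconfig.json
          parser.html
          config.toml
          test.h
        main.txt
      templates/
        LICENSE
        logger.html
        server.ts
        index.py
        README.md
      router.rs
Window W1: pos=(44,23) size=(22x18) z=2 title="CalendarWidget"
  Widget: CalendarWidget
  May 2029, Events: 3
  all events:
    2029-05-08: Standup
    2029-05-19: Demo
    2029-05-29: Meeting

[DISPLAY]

                                                 
                                                 
                                                 
                                                 
                                                 
                                                 
                                                 
                                                 
                                                 
                                                 
                                                 
                                                 
                                                 
                                                 
                                                 
                     ┏━━━━━━━━━━━━━━━━━━━━┓      
━━━━━━━━━━━━┓        ┃ CalendarWidget     ┃      
            ┃        ┠────────────────────┨      
────────────┨        ┃      May 2029      ┃      
            ┃        ┃Mo Tu We Th Fr Sa Su┃      
            ┃        ┃    1  2  3  4  5  6┃      
            ┃        ┃ 7  8*  9 10 11 12 1┃      
            ┃        ┃14 15 16 17 18 19* 2┃      
            ┃        ┃21 22 23 24 25 26 27┃      


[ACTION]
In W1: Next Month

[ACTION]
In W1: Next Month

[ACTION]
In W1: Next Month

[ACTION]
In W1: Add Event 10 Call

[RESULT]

                                                 
                                                 
                                                 
                                                 
                                                 
                                                 
                                                 
                                                 
                                                 
                                                 
                                                 
                                                 
                                                 
                                                 
                                                 
                     ┏━━━━━━━━━━━━━━━━━━━━┓      
━━━━━━━━━━━━┓        ┃ CalendarWidget     ┃      
            ┃        ┠────────────────────┨      
────────────┨        ┃    August 2029     ┃      
            ┃        ┃Mo Tu We Th Fr Sa Su┃      
            ┃        ┃       1  2  3  4  5┃      
            ┃        ┃ 6  7  8  9 10* 11 1┃      
            ┃        ┃13 14 15 16 17 18 19┃      
            ┃        ┃20 21 22 23 24 25 26┃      


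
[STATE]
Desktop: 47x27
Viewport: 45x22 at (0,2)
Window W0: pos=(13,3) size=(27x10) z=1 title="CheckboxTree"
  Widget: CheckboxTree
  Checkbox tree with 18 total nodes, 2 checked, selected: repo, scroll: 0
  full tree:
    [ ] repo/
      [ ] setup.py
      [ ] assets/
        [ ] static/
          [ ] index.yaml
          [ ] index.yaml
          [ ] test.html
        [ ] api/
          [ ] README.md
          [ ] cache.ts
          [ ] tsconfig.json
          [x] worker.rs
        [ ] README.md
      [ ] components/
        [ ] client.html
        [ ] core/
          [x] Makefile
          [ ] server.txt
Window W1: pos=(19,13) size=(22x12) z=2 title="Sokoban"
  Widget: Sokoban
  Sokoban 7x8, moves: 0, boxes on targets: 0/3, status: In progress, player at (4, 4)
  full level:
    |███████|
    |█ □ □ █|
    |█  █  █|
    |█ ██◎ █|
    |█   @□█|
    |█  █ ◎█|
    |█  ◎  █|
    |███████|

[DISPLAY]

                                             
             ┏━━━━━━━━━━━━━━━━━━━━━━━━━┓     
             ┃ CheckboxTree            ┃     
             ┠─────────────────────────┨     
             ┃>[-] repo/               ┃     
             ┃   [ ] setup.py          ┃     
             ┃   [-] assets/           ┃     
             ┃     [ ] static/         ┃     
             ┃       [ ] index.yaml    ┃     
             ┃       [ ] index.yaml    ┃     
             ┗━━━━━━━━━━━━━━━━━━━━━━━━━┛     
                   ┏━━━━━━━━━━━━━━━━━━━━┓    
                   ┃ Sokoban            ┃    
                   ┠────────────────────┨    
                   ┃███████             ┃    
                   ┃█ □ □ █             ┃    
                   ┃█  █  █             ┃    
                   ┃█ ██◎ █             ┃    
                   ┃█   @□█             ┃    
                   ┃█  █ ◎█             ┃    
                   ┃█  ◎  █             ┃    
                   ┃███████             ┃    


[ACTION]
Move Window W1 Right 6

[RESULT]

                                             
             ┏━━━━━━━━━━━━━━━━━━━━━━━━━┓     
             ┃ CheckboxTree            ┃     
             ┠─────────────────────────┨     
             ┃>[-] repo/               ┃     
             ┃   [ ] setup.py          ┃     
             ┃   [-] assets/           ┃     
             ┃     [ ] static/         ┃     
             ┃       [ ] index.yaml    ┃     
             ┃       [ ] index.yaml    ┃     
             ┗━━━━━━━━━━━━━━━━━━━━━━━━━┛     
                         ┏━━━━━━━━━━━━━━━━━━━
                         ┃ Sokoban           
                         ┠───────────────────
                         ┃███████            
                         ┃█ □ □ █            
                         ┃█  █  █            
                         ┃█ ██◎ █            
                         ┃█   @□█            
                         ┃█  █ ◎█            
                         ┃█  ◎  █            
                         ┃███████            


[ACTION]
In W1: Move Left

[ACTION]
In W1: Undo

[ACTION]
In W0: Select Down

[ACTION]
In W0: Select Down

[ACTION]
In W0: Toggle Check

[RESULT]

                                             
             ┏━━━━━━━━━━━━━━━━━━━━━━━━━┓     
             ┃ CheckboxTree            ┃     
             ┠─────────────────────────┨     
             ┃ [-] repo/               ┃     
             ┃   [ ] setup.py          ┃     
             ┃>  [x] assets/           ┃     
             ┃     [x] static/         ┃     
             ┃       [x] index.yaml    ┃     
             ┃       [x] index.yaml    ┃     
             ┗━━━━━━━━━━━━━━━━━━━━━━━━━┛     
                         ┏━━━━━━━━━━━━━━━━━━━
                         ┃ Sokoban           
                         ┠───────────────────
                         ┃███████            
                         ┃█ □ □ █            
                         ┃█  █  █            
                         ┃█ ██◎ █            
                         ┃█   @□█            
                         ┃█  █ ◎█            
                         ┃█  ◎  █            
                         ┃███████            


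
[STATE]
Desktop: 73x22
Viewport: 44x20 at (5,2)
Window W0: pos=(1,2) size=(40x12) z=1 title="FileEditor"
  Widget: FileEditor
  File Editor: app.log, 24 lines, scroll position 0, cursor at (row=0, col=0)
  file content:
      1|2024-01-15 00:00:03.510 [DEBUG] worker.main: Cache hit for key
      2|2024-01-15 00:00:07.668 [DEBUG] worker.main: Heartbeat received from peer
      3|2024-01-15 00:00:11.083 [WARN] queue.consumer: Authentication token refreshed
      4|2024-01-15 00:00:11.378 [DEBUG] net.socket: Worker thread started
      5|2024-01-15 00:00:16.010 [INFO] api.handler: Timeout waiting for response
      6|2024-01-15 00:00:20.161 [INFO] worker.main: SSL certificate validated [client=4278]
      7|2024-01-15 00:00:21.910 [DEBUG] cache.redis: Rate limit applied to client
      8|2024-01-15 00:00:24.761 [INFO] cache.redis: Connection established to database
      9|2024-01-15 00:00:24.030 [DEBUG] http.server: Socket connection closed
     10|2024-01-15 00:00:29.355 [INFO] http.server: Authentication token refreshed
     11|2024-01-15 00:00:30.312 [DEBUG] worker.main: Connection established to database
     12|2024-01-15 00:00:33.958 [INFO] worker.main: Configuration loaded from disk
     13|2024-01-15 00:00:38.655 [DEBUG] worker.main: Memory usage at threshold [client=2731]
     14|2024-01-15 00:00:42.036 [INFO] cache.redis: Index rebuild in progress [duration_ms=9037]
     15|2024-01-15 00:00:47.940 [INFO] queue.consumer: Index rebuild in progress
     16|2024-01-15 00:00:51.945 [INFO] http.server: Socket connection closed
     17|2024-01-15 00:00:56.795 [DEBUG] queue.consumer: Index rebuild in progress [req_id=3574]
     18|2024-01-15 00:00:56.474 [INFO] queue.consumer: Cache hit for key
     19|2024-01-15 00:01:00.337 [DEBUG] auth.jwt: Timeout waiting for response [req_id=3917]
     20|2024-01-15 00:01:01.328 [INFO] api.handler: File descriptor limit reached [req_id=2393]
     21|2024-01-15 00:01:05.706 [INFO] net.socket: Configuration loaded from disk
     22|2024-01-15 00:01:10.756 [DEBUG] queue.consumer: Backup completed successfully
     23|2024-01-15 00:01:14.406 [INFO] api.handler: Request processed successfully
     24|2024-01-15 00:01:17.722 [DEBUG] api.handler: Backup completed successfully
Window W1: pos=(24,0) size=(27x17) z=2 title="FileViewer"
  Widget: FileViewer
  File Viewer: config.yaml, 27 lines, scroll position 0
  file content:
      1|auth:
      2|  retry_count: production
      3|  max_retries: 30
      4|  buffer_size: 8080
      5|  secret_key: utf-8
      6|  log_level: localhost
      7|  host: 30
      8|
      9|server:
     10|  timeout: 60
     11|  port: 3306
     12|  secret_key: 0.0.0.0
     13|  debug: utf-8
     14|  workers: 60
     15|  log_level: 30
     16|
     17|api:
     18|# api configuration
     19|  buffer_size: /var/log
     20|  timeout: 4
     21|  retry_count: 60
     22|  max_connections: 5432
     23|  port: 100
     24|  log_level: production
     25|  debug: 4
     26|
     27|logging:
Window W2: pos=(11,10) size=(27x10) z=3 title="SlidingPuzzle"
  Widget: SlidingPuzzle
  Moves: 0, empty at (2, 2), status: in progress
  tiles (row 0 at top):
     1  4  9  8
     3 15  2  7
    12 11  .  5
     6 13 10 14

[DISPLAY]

━━━━━━━━━━━━━━━━━━━┠────────────────────────
leEditor           ┃auth:                   
───────────────────┃  retry_count: productio
4-01-15 00:00:03.51┃  max_retries: 30       
4-01-15 00:00:07.66┃  buffer_size: 8080     
4-01-15 00:00:11.08┃  secret_key: utf-8     
4-01-15 00:00:11.37┃  log_level: localhost  
4-01-15 00:00:16.01┃  host: 30              
4-01-1┏━━━━━━━━━━━━━━━━━━━━━━━━━┓           
4-01-1┃ SlidingPuzzle           ┃           
4-01-1┠─────────────────────────┨           
━━━━━━┃┌────┬────┬────┬────┐    ┃           
      ┃│  1 │  4 │  9 │  8 │    ┃ 0.0.0.0   
      ┃├────┼────┼────┼────┤    ┃8          
      ┃│  3 │ 15 │  2 │  7 │    ┃━━━━━━━━━━━
      ┃├────┼────┼────┼────┤    ┃           
      ┃│ 12 │ 11 │    │  5 │    ┃           
      ┗━━━━━━━━━━━━━━━━━━━━━━━━━┛           
                                            
                                            


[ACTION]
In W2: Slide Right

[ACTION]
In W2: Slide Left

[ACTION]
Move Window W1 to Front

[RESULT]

━━━━━━━━━━━━━━━━━━━┠────────────────────────
leEditor           ┃auth:                   
───────────────────┃  retry_count: productio
4-01-15 00:00:03.51┃  max_retries: 30       
4-01-15 00:00:07.66┃  buffer_size: 8080     
4-01-15 00:00:11.08┃  secret_key: utf-8     
4-01-15 00:00:11.37┃  log_level: localhost  
4-01-15 00:00:16.01┃  host: 30              
4-01-1┏━━━━━━━━━━━━┃                        
4-01-1┃ SlidingPuzz┃server:                 
4-01-1┠────────────┃  timeout: 60           
━━━━━━┃┌────┬────┬─┃  port: 3306            
      ┃│  1 │  4 │ ┃  secret_key: 0.0.0.0   
      ┃├────┼────┼─┃  debug: utf-8          
      ┃│  3 │ 15 │ ┗━━━━━━━━━━━━━━━━━━━━━━━━
      ┃├────┼────┼────┼────┤    ┃           
      ┃│ 12 │ 11 │    │  5 │    ┃           
      ┗━━━━━━━━━━━━━━━━━━━━━━━━━┛           
                                            
                                            


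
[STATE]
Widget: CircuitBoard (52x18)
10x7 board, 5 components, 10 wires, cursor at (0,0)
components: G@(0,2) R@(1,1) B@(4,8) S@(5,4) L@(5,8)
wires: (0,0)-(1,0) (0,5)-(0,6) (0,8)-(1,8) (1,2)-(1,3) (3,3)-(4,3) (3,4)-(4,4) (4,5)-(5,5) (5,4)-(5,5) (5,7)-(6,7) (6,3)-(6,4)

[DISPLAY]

   0 1 2 3 4 5 6 7 8 9                              
0  [.]      G           · ─ ·       ·               
    │                               │               
1   ·   R   · ─ ·                   ·               
                                                    
2                                                   
                                                    
3               ·   ·                               
                │   │                               
4               ·   ·   ·           B               
                        │                           
5                   S ─ ·       ·   L               
                                │                   
6               · ─ ·           ·                   
Cursor: (0,0)                                       
                                                    
                                                    
                                                    


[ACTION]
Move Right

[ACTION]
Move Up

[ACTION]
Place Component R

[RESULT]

   0 1 2 3 4 5 6 7 8 9                              
0   ·  [R]  G           · ─ ·       ·               
    │                               │               
1   ·   R   · ─ ·                   ·               
                                                    
2                                                   
                                                    
3               ·   ·                               
                │   │                               
4               ·   ·   ·           B               
                        │                           
5                   S ─ ·       ·   L               
                                │                   
6               · ─ ·           ·                   
Cursor: (0,1)                                       
                                                    
                                                    
                                                    


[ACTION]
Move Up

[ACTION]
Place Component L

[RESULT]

   0 1 2 3 4 5 6 7 8 9                              
0   ·  [L]  G           · ─ ·       ·               
    │                               │               
1   ·   R   · ─ ·                   ·               
                                                    
2                                                   
                                                    
3               ·   ·                               
                │   │                               
4               ·   ·   ·           B               
                        │                           
5                   S ─ ·       ·   L               
                                │                   
6               · ─ ·           ·                   
Cursor: (0,1)                                       
                                                    
                                                    
                                                    


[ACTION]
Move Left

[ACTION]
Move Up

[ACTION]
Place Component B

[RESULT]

   0 1 2 3 4 5 6 7 8 9                              
0  [B]  L   G           · ─ ·       ·               
    │                               │               
1   ·   R   · ─ ·                   ·               
                                                    
2                                                   
                                                    
3               ·   ·                               
                │   │                               
4               ·   ·   ·           B               
                        │                           
5                   S ─ ·       ·   L               
                                │                   
6               · ─ ·           ·                   
Cursor: (0,0)                                       
                                                    
                                                    
                                                    


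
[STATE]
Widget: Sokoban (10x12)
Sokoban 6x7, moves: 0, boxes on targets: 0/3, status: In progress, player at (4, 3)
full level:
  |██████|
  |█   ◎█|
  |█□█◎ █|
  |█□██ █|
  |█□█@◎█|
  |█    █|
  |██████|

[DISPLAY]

██████    
█   ◎█    
█□█◎ █    
█□██ █    
█□█@◎█    
█    █    
██████    
Moves: 0  
          
          
          
          


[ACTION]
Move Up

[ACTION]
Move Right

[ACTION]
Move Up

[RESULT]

██████    
█   ◎█    
█□█◎ █    
█□██@█    
█□█ ◎█    
█    █    
██████    
Moves: 2  
          
          
          
          


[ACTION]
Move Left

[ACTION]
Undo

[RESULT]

██████    
█   ◎█    
█□█◎ █    
█□██ █    
█□█ +█    
█    █    
██████    
Moves: 1  
          
          
          
          


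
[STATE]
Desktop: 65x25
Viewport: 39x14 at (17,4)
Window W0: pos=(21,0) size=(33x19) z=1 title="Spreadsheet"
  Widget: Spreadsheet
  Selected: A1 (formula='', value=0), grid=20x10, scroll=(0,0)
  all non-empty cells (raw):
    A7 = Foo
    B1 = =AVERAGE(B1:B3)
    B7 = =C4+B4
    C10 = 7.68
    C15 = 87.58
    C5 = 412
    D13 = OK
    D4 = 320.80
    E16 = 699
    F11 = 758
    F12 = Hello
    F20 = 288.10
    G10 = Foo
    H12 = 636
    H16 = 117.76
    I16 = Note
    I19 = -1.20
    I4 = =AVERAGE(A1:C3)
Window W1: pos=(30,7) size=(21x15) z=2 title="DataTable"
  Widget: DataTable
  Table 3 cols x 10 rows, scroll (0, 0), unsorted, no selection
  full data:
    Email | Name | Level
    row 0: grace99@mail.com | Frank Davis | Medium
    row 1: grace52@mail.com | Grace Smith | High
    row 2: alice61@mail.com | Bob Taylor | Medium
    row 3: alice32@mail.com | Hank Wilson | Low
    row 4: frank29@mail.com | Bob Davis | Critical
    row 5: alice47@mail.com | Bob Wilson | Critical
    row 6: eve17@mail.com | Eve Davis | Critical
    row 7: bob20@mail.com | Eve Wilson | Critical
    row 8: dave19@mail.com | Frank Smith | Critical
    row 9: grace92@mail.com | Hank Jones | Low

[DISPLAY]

    ┃       A       B       C       ┃  
    ┃-------------------------------┃  
    ┃  1      [0]#CIRC!         0   ┃  
    ┃  2     ┏━━━━━━━━━━━━━━━━━━━┓  ┃  
    ┃  3     ┃ DataTable         ┃  ┃  
    ┃  4     ┠───────────────────┨ 3┃  
    ┃  5     ┃Email           │Na┃  ┃  
    ┃  6     ┃────────────────┼──┃  ┃  
    ┃  7 Foo ┃grace99@mail.com│Fr┃  ┃  
    ┃  8     ┃grace52@mail.com│Gr┃  ┃  
    ┃  9     ┃alice61@mail.com│Bo┃  ┃  
    ┃ 10     ┃alice32@mail.com│Ha┃  ┃  
    ┃ 11     ┃frank29@mail.com│Bo┃  ┃  
    ┃ 12     ┃alice47@mail.com│Bo┃  ┃  


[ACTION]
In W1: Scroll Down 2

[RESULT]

    ┃       A       B       C       ┃  
    ┃-------------------------------┃  
    ┃  1      [0]#CIRC!         0   ┃  
    ┃  2     ┏━━━━━━━━━━━━━━━━━━━┓  ┃  
    ┃  3     ┃ DataTable         ┃  ┃  
    ┃  4     ┠───────────────────┨ 3┃  
    ┃  5     ┃Email           │Na┃  ┃  
    ┃  6     ┃────────────────┼──┃  ┃  
    ┃  7 Foo ┃grace52@mail.com│Gr┃  ┃  
    ┃  8     ┃alice61@mail.com│Bo┃  ┃  
    ┃  9     ┃alice32@mail.com│Ha┃  ┃  
    ┃ 10     ┃frank29@mail.com│Bo┃  ┃  
    ┃ 11     ┃alice47@mail.com│Bo┃  ┃  
    ┃ 12     ┃eve17@mail.com  │Ev┃  ┃  


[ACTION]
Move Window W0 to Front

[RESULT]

    ┃       A       B       C       ┃  
    ┃-------------------------------┃  
    ┃  1      [0]#CIRC!         0   ┃  
    ┃  2        0       0       0   ┃  
    ┃  3        0       0       0   ┃  
    ┃  4        0       0       0  3┃  
    ┃  5        0       0     412   ┃  
    ┃  6        0       0       0   ┃  
    ┃  7 Foo            0       0   ┃  
    ┃  8        0       0       0   ┃  
    ┃  9        0       0       0   ┃  
    ┃ 10        0       0    7.68   ┃  
    ┃ 11        0       0       0   ┃  
    ┃ 12        0       0       0   ┃  


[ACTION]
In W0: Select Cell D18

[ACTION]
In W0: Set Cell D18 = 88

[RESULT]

    ┃       A       B       C       ┃  
    ┃-------------------------------┃  
    ┃  1        0#CIRC!         0   ┃  
    ┃  2        0       0       0   ┃  
    ┃  3        0       0       0   ┃  
    ┃  4        0       0       0  3┃  
    ┃  5        0       0     412   ┃  
    ┃  6        0       0       0   ┃  
    ┃  7 Foo            0       0   ┃  
    ┃  8        0       0       0   ┃  
    ┃  9        0       0       0   ┃  
    ┃ 10        0       0    7.68   ┃  
    ┃ 11        0       0       0   ┃  
    ┃ 12        0       0       0   ┃  


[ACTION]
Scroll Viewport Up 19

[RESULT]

    ┏━━━━━━━━━━━━━━━━━━━━━━━━━━━━━━━┓  
    ┃ Spreadsheet                   ┃  
    ┠───────────────────────────────┨  
    ┃D18: 88                        ┃  
    ┃       A       B       C       ┃  
    ┃-------------------------------┃  
    ┃  1        0#CIRC!         0   ┃  
    ┃  2        0       0       0   ┃  
    ┃  3        0       0       0   ┃  
    ┃  4        0       0       0  3┃  
    ┃  5        0       0     412   ┃  
    ┃  6        0       0       0   ┃  
    ┃  7 Foo            0       0   ┃  
    ┃  8        0       0       0   ┃  


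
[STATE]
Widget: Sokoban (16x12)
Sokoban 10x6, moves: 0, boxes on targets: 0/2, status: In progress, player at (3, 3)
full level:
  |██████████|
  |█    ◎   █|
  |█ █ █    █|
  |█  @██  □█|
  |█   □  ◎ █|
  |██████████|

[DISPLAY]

██████████      
█    ◎   █      
█ █ █    █      
█  @██  □█      
█   □  ◎ █      
██████████      
Moves: 0  0/2   
                
                
                
                
                


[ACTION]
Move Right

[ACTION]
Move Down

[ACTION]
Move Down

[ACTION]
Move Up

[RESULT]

██████████      
█    ◎   █      
█ █ █    █      
█  @██  □█      
█   □  ◎ █      
██████████      
Moves: 2  0/2   
                
                
                
                
                
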